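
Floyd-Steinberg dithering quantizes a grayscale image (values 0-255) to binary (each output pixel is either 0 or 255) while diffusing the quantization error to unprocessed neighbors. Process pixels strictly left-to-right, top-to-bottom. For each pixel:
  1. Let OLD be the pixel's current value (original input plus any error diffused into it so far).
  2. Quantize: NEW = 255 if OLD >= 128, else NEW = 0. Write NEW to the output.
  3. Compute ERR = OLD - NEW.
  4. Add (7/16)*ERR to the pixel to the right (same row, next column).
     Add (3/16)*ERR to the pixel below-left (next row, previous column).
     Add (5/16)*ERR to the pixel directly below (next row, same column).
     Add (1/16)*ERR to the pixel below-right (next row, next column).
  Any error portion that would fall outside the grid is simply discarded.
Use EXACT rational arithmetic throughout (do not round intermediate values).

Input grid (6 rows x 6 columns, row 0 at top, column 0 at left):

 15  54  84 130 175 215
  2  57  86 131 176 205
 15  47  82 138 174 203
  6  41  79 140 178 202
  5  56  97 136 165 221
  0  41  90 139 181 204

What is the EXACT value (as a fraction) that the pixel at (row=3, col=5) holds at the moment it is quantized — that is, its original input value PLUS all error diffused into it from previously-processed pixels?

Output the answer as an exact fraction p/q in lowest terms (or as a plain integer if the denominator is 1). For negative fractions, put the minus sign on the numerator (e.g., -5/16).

Answer: 1960263208514309/8796093022208

Derivation:
(0,0): OLD=15 → NEW=0, ERR=15
(0,1): OLD=969/16 → NEW=0, ERR=969/16
(0,2): OLD=28287/256 → NEW=0, ERR=28287/256
(0,3): OLD=730489/4096 → NEW=255, ERR=-313991/4096
(0,4): OLD=9270863/65536 → NEW=255, ERR=-7440817/65536
(0,5): OLD=173358121/1048576 → NEW=255, ERR=-94028759/1048576
(1,0): OLD=4619/256 → NEW=0, ERR=4619/256
(1,1): OLD=216013/2048 → NEW=0, ERR=216013/2048
(1,2): OLD=10229329/65536 → NEW=255, ERR=-6482351/65536
(1,3): OLD=12946685/262144 → NEW=0, ERR=12946685/262144
(1,4): OLD=2357563863/16777216 → NEW=255, ERR=-1920626217/16777216
(1,5): OLD=32157735089/268435456 → NEW=0, ERR=32157735089/268435456
(2,0): OLD=1324319/32768 → NEW=0, ERR=1324319/32768
(2,1): OLD=84121029/1048576 → NEW=0, ERR=84121029/1048576
(2,2): OLD=1711949711/16777216 → NEW=0, ERR=1711949711/16777216
(2,3): OLD=22874659799/134217728 → NEW=255, ERR=-11350860841/134217728
(2,4): OLD=544492771077/4294967296 → NEW=0, ERR=544492771077/4294967296
(2,5): OLD=19842441670515/68719476736 → NEW=255, ERR=2318975102835/68719476736
(3,0): OLD=564917423/16777216 → NEW=0, ERR=564917423/16777216
(3,1): OLD=13751929219/134217728 → NEW=0, ERR=13751929219/134217728
(3,2): OLD=155553805177/1073741824 → NEW=255, ERR=-118250359943/1073741824
(3,3): OLD=6565316369323/68719476736 → NEW=0, ERR=6565316369323/68719476736
(3,4): OLD=143187495286731/549755813888 → NEW=255, ERR=2999762745291/549755813888
(3,5): OLD=1960263208514309/8796093022208 → NEW=255, ERR=-282740512148731/8796093022208
Target (3,5): original=202, with diffused error = 1960263208514309/8796093022208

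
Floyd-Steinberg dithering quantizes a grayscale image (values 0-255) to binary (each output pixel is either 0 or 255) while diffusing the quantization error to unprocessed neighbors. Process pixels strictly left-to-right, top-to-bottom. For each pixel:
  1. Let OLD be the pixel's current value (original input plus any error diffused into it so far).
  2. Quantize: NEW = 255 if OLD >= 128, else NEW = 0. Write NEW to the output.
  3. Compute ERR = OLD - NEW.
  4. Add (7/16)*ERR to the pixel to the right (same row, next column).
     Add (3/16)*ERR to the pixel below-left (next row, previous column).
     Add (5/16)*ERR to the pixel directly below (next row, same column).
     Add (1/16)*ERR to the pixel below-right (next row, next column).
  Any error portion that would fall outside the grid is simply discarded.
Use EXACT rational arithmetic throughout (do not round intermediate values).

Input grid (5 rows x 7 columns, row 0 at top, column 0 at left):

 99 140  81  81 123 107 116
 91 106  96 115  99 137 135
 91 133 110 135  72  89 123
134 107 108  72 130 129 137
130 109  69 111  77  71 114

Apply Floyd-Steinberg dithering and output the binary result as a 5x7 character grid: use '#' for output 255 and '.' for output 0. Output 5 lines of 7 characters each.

(0,0): OLD=99 → NEW=0, ERR=99
(0,1): OLD=2933/16 → NEW=255, ERR=-1147/16
(0,2): OLD=12707/256 → NEW=0, ERR=12707/256
(0,3): OLD=420725/4096 → NEW=0, ERR=420725/4096
(0,4): OLD=11006003/65536 → NEW=255, ERR=-5705677/65536
(0,5): OLD=72257893/1048576 → NEW=0, ERR=72257893/1048576
(0,6): OLD=2451962307/16777216 → NEW=255, ERR=-1826227773/16777216
(1,0): OLD=27775/256 → NEW=0, ERR=27775/256
(1,1): OLD=300153/2048 → NEW=255, ERR=-222087/2048
(1,2): OLD=5167341/65536 → NEW=0, ERR=5167341/65536
(1,3): OLD=44137897/262144 → NEW=255, ERR=-22708823/262144
(1,4): OLD=893122459/16777216 → NEW=0, ERR=893122459/16777216
(1,5): OLD=20934404747/134217728 → NEW=255, ERR=-13291115893/134217728
(1,6): OLD=133072380613/2147483648 → NEW=0, ERR=133072380613/2147483648
(2,0): OLD=3426627/32768 → NEW=0, ERR=3426627/32768
(2,1): OLD=174511889/1048576 → NEW=255, ERR=-92874991/1048576
(2,2): OLD=1222541683/16777216 → NEW=0, ERR=1222541683/16777216
(2,3): OLD=20765980827/134217728 → NEW=255, ERR=-13459539813/134217728
(2,4): OLD=22313338635/1073741824 → NEW=0, ERR=22313338635/1073741824
(2,5): OLD=2820651000793/34359738368 → NEW=0, ERR=2820651000793/34359738368
(2,6): OLD=94607786894207/549755813888 → NEW=255, ERR=-45579945647233/549755813888
(3,0): OLD=2517782291/16777216 → NEW=255, ERR=-1760407789/16777216
(3,1): OLD=7195899031/134217728 → NEW=0, ERR=7195899031/134217728
(3,2): OLD=139467288117/1073741824 → NEW=255, ERR=-134336877003/1073741824
(3,3): OLD=-24151616669/4294967296 → NEW=0, ERR=-24151616669/4294967296
(3,4): OLD=78702210263827/549755813888 → NEW=255, ERR=-61485522277613/549755813888
(3,5): OLD=402317008212201/4398046511104 → NEW=0, ERR=402317008212201/4398046511104
(3,6): OLD=10994582512037559/70368744177664 → NEW=255, ERR=-6949447253266761/70368744177664
(4,0): OLD=230344259773/2147483648 → NEW=0, ERR=230344259773/2147483648
(4,1): OLD=4901939763993/34359738368 → NEW=255, ERR=-3859793519847/34359738368
(4,2): OLD=-9316792449257/549755813888 → NEW=0, ERR=-9316792449257/549755813888
(4,3): OLD=321227347896877/4398046511104 → NEW=0, ERR=321227347896877/4398046511104
(4,4): OLD=3194891807510647/35184372088832 → NEW=0, ERR=3194891807510647/35184372088832
(4,5): OLD=128134250736616695/1125899906842624 → NEW=0, ERR=128134250736616695/1125899906842624
(4,6): OLD=2497618559078245617/18014398509481984 → NEW=255, ERR=-2096053060839660303/18014398509481984
Row 0: .#..#.#
Row 1: .#.#.#.
Row 2: .#.#..#
Row 3: #.#.#.#
Row 4: .#....#

Answer: .#..#.#
.#.#.#.
.#.#..#
#.#.#.#
.#....#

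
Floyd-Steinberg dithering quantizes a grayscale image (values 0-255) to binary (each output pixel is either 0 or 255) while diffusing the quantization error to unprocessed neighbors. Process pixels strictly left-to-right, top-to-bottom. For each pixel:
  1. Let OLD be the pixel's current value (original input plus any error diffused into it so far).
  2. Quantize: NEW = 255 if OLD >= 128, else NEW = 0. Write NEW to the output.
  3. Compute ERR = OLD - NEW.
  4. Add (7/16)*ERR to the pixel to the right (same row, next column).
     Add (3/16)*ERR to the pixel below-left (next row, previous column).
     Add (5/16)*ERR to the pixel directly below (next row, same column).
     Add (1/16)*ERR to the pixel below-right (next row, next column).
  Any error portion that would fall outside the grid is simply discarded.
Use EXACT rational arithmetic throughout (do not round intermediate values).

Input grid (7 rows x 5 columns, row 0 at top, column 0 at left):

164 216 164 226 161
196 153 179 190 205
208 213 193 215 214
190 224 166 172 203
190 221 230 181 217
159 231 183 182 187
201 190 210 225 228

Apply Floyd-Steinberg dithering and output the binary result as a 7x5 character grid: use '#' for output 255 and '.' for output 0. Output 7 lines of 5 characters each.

Answer: ####.
#.###
##.##
###.#
#.###
###.#
#.###

Derivation:
(0,0): OLD=164 → NEW=255, ERR=-91
(0,1): OLD=2819/16 → NEW=255, ERR=-1261/16
(0,2): OLD=33157/256 → NEW=255, ERR=-32123/256
(0,3): OLD=700835/4096 → NEW=255, ERR=-343645/4096
(0,4): OLD=8145781/65536 → NEW=0, ERR=8145781/65536
(1,0): OLD=39113/256 → NEW=255, ERR=-26167/256
(1,1): OLD=111487/2048 → NEW=0, ERR=111487/2048
(1,2): OLD=9368171/65536 → NEW=255, ERR=-7343509/65536
(1,3): OLD=34136783/262144 → NEW=255, ERR=-32709937/262144
(1,4): OLD=771785101/4194304 → NEW=255, ERR=-297762419/4194304
(2,0): OLD=6103525/32768 → NEW=255, ERR=-2252315/32768
(2,1): OLD=180922919/1048576 → NEW=255, ERR=-86463961/1048576
(2,2): OLD=1709836341/16777216 → NEW=0, ERR=1709836341/16777216
(2,3): OLD=53762210255/268435456 → NEW=255, ERR=-14688831025/268435456
(2,4): OLD=687522234601/4294967296 → NEW=255, ERR=-407694425879/4294967296
(3,0): OLD=2567908757/16777216 → NEW=255, ERR=-1710281323/16777216
(3,1): OLD=22608389873/134217728 → NEW=255, ERR=-11617130767/134217728
(3,2): OLD=620910380587/4294967296 → NEW=255, ERR=-474306279893/4294967296
(3,3): OLD=817391797875/8589934592 → NEW=0, ERR=817391797875/8589934592
(3,4): OLD=29074863288351/137438953472 → NEW=255, ERR=-5972069847009/137438953472
(4,0): OLD=304759247899/2147483648 → NEW=255, ERR=-242849082341/2147483648
(4,1): OLD=8067625424795/68719476736 → NEW=0, ERR=8067625424795/68719476736
(4,2): OLD=285085982166901/1099511627776 → NEW=255, ERR=4710517084021/1099511627776
(4,3): OLD=3475537960286619/17592186044416 → NEW=255, ERR=-1010469481039461/17592186044416
(4,4): OLD=51858677278898365/281474976710656 → NEW=255, ERR=-19917441782318915/281474976710656
(5,0): OLD=160169371916209/1099511627776 → NEW=255, ERR=-120206093166671/1099511627776
(5,1): OLD=1878777589585235/8796093022208 → NEW=255, ERR=-364226131077805/8796093022208
(5,2): OLD=45821499935311595/281474976710656 → NEW=255, ERR=-25954619125905685/281474976710656
(5,3): OLD=124647201710871557/1125899906842624 → NEW=0, ERR=124647201710871557/1125899906842624
(5,4): OLD=3778204050816328103/18014398509481984 → NEW=255, ERR=-815467569101577817/18014398509481984
(6,0): OLD=22387313039520673/140737488355328 → NEW=255, ERR=-13500746491087967/140737488355328
(6,1): OLD=499760680124329071/4503599627370496 → NEW=0, ERR=499760680124329071/4503599627370496
(6,2): OLD=17863332620181337781/72057594037927936 → NEW=255, ERR=-511353859490285899/72057594037927936
(6,3): OLD=279284972742136677383/1152921504606846976 → NEW=255, ERR=-14710010932609301497/1152921504606846976
(6,4): OLD=3969576684716940230897/18446744073709551616 → NEW=255, ERR=-734343054078995431183/18446744073709551616
Row 0: ####.
Row 1: #.###
Row 2: ##.##
Row 3: ###.#
Row 4: #.###
Row 5: ###.#
Row 6: #.###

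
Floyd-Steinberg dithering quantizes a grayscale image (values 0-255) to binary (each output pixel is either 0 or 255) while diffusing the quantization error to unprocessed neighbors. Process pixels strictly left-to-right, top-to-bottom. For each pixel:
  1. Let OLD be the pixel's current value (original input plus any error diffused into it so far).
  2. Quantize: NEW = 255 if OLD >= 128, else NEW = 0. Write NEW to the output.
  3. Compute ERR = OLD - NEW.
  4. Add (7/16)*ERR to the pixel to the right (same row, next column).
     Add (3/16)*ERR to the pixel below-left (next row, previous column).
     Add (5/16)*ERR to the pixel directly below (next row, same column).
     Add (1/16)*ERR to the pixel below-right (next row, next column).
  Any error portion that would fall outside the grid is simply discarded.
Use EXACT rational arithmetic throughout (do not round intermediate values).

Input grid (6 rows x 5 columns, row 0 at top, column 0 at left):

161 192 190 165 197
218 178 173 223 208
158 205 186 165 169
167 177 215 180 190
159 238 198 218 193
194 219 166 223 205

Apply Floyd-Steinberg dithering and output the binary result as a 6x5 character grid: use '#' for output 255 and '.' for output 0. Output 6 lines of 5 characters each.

Answer: ###.#
#.###
##.#.
.####
####.
##.##

Derivation:
(0,0): OLD=161 → NEW=255, ERR=-94
(0,1): OLD=1207/8 → NEW=255, ERR=-833/8
(0,2): OLD=18489/128 → NEW=255, ERR=-14151/128
(0,3): OLD=238863/2048 → NEW=0, ERR=238863/2048
(0,4): OLD=8127337/32768 → NEW=255, ERR=-228503/32768
(1,0): OLD=21645/128 → NEW=255, ERR=-10995/128
(1,1): OLD=83227/1024 → NEW=0, ERR=83227/1024
(1,2): OLD=6205303/32768 → NEW=255, ERR=-2150537/32768
(1,3): OLD=29165835/131072 → NEW=255, ERR=-4257525/131072
(1,4): OLD=417122113/2097152 → NEW=255, ERR=-117651647/2097152
(2,0): OLD=2398553/16384 → NEW=255, ERR=-1779367/16384
(2,1): OLD=86617891/524288 → NEW=255, ERR=-47075549/524288
(2,2): OLD=1050231209/8388608 → NEW=0, ERR=1050231209/8388608
(2,3): OLD=26172778347/134217728 → NEW=255, ERR=-8052742293/134217728
(2,4): OLD=264547307821/2147483648 → NEW=0, ERR=264547307821/2147483648
(3,0): OLD=974972169/8388608 → NEW=0, ERR=974972169/8388608
(3,1): OLD=14527478421/67108864 → NEW=255, ERR=-2585281899/67108864
(3,2): OLD=473323967031/2147483648 → NEW=255, ERR=-74284363209/2147483648
(3,3): OLD=760380511663/4294967296 → NEW=255, ERR=-334836148817/4294967296
(3,4): OLD=13100632862955/68719476736 → NEW=255, ERR=-4422833704725/68719476736
(4,0): OLD=201967991079/1073741824 → NEW=255, ERR=-71836174041/1073741824
(4,1): OLD=6785005976807/34359738368 → NEW=255, ERR=-1976727307033/34359738368
(4,2): OLD=79712079039977/549755813888 → NEW=255, ERR=-60475653501463/549755813888
(4,3): OLD=1154758763193319/8796093022208 → NEW=255, ERR=-1088244957469721/8796093022208
(4,4): OLD=16028262546489041/140737488355328 → NEW=0, ERR=16028262546489041/140737488355328
(5,0): OLD=89228658126613/549755813888 → NEW=255, ERR=-50959074414827/549755813888
(5,1): OLD=596642792391871/4398046511104 → NEW=255, ERR=-524859067939649/4398046511104
(5,2): OLD=7405566772702711/140737488355328 → NEW=0, ERR=7405566772702711/140737488355328
(5,3): OLD=124883437401561049/562949953421312 → NEW=255, ERR=-18668800720873511/562949953421312
(5,4): OLD=1966711815827507459/9007199254740992 → NEW=255, ERR=-330123994131445501/9007199254740992
Row 0: ###.#
Row 1: #.###
Row 2: ##.#.
Row 3: .####
Row 4: ####.
Row 5: ##.##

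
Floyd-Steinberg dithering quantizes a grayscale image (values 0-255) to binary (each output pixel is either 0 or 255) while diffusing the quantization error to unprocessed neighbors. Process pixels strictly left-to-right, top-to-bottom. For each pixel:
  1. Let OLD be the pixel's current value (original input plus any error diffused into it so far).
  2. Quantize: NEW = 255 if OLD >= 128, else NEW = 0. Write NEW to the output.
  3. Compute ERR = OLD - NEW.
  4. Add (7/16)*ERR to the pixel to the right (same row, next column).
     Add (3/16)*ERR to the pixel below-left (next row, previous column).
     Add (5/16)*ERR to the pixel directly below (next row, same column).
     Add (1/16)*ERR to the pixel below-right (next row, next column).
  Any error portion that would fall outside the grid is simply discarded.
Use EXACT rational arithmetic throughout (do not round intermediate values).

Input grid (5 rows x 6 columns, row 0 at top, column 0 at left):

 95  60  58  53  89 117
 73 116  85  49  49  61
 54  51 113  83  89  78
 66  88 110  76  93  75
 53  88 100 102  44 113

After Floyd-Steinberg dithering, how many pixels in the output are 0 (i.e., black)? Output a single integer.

(0,0): OLD=95 → NEW=0, ERR=95
(0,1): OLD=1625/16 → NEW=0, ERR=1625/16
(0,2): OLD=26223/256 → NEW=0, ERR=26223/256
(0,3): OLD=400649/4096 → NEW=0, ERR=400649/4096
(0,4): OLD=8637247/65536 → NEW=255, ERR=-8074433/65536
(0,5): OLD=66162361/1048576 → NEW=0, ERR=66162361/1048576
(1,0): OLD=31163/256 → NEW=0, ERR=31163/256
(1,1): OLD=463133/2048 → NEW=255, ERR=-59107/2048
(1,2): OLD=8458849/65536 → NEW=255, ERR=-8252831/65536
(1,3): OLD=2038029/262144 → NEW=0, ERR=2038029/262144
(1,4): OLD=534246983/16777216 → NEW=0, ERR=534246983/16777216
(1,5): OLD=23340225729/268435456 → NEW=0, ERR=23340225729/268435456
(2,0): OLD=2838671/32768 → NEW=0, ERR=2838671/32768
(2,1): OLD=66980885/1048576 → NEW=0, ERR=66980885/1048576
(2,2): OLD=1698658687/16777216 → NEW=0, ERR=1698658687/16777216
(2,3): OLD=17156469575/134217728 → NEW=0, ERR=17156469575/134217728
(2,4): OLD=737290040917/4294967296 → NEW=255, ERR=-357926619563/4294967296
(2,5): OLD=4858618134435/68719476736 → NEW=0, ERR=4858618134435/68719476736
(3,0): OLD=1762426271/16777216 → NEW=0, ERR=1762426271/16777216
(3,1): OLD=23933575219/134217728 → NEW=255, ERR=-10291945421/134217728
(3,2): OLD=146084446409/1073741824 → NEW=255, ERR=-127719718711/1073741824
(3,3): OLD=3752640005211/68719476736 → NEW=0, ERR=3752640005211/68719476736
(3,4): OLD=61624449340155/549755813888 → NEW=0, ERR=61624449340155/549755813888
(3,5): OLD=1239608240120021/8796093022208 → NEW=255, ERR=-1003395480543019/8796093022208
(4,0): OLD=153437847921/2147483648 → NEW=0, ERR=153437847921/2147483648
(4,1): OLD=2733638528573/34359738368 → NEW=0, ERR=2733638528573/34359738368
(4,2): OLD=113340236150183/1099511627776 → NEW=0, ERR=113340236150183/1099511627776
(4,3): OLD=3126957534079459/17592186044416 → NEW=255, ERR=-1359049907246621/17592186044416
(4,4): OLD=7671764477043219/281474976710656 → NEW=0, ERR=7671764477043219/281474976710656
(4,5): OLD=433617550407444901/4503599627370496 → NEW=0, ERR=433617550407444901/4503599627370496
Output grid:
  Row 0: ....#.  (5 black, running=5)
  Row 1: .##...  (4 black, running=9)
  Row 2: ....#.  (5 black, running=14)
  Row 3: .##..#  (3 black, running=17)
  Row 4: ...#..  (5 black, running=22)

Answer: 22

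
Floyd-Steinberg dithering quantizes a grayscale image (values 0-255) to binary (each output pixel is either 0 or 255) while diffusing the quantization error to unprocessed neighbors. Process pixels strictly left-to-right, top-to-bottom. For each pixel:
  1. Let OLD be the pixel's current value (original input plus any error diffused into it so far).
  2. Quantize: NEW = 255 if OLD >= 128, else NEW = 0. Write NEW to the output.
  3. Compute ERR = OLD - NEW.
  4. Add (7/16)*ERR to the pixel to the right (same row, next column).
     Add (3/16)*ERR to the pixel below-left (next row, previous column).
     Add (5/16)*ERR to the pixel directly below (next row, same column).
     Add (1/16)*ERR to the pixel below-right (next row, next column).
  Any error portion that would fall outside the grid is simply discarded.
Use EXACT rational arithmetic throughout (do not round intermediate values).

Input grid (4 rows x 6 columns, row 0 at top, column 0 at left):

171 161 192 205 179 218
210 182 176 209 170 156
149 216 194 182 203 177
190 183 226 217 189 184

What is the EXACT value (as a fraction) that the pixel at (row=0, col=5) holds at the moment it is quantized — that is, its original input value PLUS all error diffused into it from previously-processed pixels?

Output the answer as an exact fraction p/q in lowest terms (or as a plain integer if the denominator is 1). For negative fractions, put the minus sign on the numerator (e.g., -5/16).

(0,0): OLD=171 → NEW=255, ERR=-84
(0,1): OLD=497/4 → NEW=0, ERR=497/4
(0,2): OLD=15767/64 → NEW=255, ERR=-553/64
(0,3): OLD=206049/1024 → NEW=255, ERR=-55071/1024
(0,4): OLD=2547239/16384 → NEW=255, ERR=-1630681/16384
(0,5): OLD=45732625/262144 → NEW=255, ERR=-21114095/262144
Target (0,5): original=218, with diffused error = 45732625/262144

Answer: 45732625/262144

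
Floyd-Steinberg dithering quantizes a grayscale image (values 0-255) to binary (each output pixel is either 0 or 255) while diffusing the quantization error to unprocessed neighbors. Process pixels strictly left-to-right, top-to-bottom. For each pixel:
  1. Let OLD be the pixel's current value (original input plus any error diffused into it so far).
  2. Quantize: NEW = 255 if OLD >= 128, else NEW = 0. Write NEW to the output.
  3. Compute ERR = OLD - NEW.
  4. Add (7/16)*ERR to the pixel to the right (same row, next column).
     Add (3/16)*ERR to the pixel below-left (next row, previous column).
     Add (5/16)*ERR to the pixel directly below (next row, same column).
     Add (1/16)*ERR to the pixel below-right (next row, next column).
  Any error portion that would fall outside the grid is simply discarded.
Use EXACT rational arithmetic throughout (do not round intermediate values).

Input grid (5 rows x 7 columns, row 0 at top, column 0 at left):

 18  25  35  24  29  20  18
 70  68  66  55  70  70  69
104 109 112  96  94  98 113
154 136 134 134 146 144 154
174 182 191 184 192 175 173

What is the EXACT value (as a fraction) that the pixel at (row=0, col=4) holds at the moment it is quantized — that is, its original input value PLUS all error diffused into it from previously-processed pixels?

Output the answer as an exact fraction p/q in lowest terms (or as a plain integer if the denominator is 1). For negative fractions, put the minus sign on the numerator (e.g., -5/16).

Answer: 1604065/32768

Derivation:
(0,0): OLD=18 → NEW=0, ERR=18
(0,1): OLD=263/8 → NEW=0, ERR=263/8
(0,2): OLD=6321/128 → NEW=0, ERR=6321/128
(0,3): OLD=93399/2048 → NEW=0, ERR=93399/2048
(0,4): OLD=1604065/32768 → NEW=0, ERR=1604065/32768
Target (0,4): original=29, with diffused error = 1604065/32768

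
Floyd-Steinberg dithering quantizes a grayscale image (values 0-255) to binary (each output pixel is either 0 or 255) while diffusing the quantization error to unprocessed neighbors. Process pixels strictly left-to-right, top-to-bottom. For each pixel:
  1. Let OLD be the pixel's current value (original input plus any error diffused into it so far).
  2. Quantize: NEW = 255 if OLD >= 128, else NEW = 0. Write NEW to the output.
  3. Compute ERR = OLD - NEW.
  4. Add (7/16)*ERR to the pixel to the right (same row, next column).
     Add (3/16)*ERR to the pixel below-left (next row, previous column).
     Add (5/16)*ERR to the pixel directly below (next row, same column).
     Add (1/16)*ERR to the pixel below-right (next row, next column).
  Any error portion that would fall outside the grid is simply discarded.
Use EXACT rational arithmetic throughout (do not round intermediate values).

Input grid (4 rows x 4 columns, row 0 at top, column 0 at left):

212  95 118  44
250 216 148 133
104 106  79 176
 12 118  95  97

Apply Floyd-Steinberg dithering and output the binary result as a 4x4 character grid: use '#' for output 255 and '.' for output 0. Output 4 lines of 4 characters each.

Answer: #.#.
##.#
.#.#
..#.

Derivation:
(0,0): OLD=212 → NEW=255, ERR=-43
(0,1): OLD=1219/16 → NEW=0, ERR=1219/16
(0,2): OLD=38741/256 → NEW=255, ERR=-26539/256
(0,3): OLD=-5549/4096 → NEW=0, ERR=-5549/4096
(1,0): OLD=64217/256 → NEW=255, ERR=-1063/256
(1,1): OLD=442095/2048 → NEW=255, ERR=-80145/2048
(1,2): OLD=6749595/65536 → NEW=0, ERR=6749595/65536
(1,3): OLD=179469869/1048576 → NEW=255, ERR=-87917011/1048576
(2,0): OLD=3124917/32768 → NEW=0, ERR=3124917/32768
(2,1): OLD=162051351/1048576 → NEW=255, ERR=-105335529/1048576
(2,2): OLD=102904211/2097152 → NEW=0, ERR=102904211/2097152
(2,3): OLD=5962726439/33554432 → NEW=255, ERR=-2593653721/33554432
(3,0): OLD=385306725/16777216 → NEW=0, ERR=385306725/16777216
(3,1): OLD=30015347131/268435456 → NEW=0, ERR=30015347131/268435456
(3,2): OLD=594774433349/4294967296 → NEW=255, ERR=-500442227131/4294967296
(3,3): OLD=1713503096163/68719476736 → NEW=0, ERR=1713503096163/68719476736
Row 0: #.#.
Row 1: ##.#
Row 2: .#.#
Row 3: ..#.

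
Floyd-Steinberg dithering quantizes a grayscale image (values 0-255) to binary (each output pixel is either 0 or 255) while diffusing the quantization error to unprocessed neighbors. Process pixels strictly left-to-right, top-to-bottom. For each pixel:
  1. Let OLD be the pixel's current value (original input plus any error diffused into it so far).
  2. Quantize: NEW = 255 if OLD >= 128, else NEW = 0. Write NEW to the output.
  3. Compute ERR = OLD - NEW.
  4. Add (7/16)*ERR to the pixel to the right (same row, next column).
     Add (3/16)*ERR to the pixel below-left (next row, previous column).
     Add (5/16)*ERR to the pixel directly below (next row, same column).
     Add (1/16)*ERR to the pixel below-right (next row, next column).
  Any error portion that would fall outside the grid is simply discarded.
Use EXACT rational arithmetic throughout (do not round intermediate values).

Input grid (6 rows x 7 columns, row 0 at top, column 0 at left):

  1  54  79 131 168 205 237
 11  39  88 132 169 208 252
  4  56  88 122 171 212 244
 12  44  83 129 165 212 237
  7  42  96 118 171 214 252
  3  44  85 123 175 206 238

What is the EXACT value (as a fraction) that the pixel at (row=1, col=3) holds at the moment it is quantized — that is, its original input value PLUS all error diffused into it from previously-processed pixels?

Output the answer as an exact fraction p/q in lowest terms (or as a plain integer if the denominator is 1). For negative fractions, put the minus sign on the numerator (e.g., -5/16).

(0,0): OLD=1 → NEW=0, ERR=1
(0,1): OLD=871/16 → NEW=0, ERR=871/16
(0,2): OLD=26321/256 → NEW=0, ERR=26321/256
(0,3): OLD=720823/4096 → NEW=255, ERR=-323657/4096
(0,4): OLD=8744449/65536 → NEW=255, ERR=-7967231/65536
(0,5): OLD=159187463/1048576 → NEW=255, ERR=-108199417/1048576
(0,6): OLD=3218804273/16777216 → NEW=255, ERR=-1059385807/16777216
(1,0): OLD=5509/256 → NEW=0, ERR=5509/256
(1,1): OLD=173603/2048 → NEW=0, ERR=173603/2048
(1,2): OLD=9555295/65536 → NEW=255, ERR=-7156385/65536
(1,3): OLD=11315315/262144 → NEW=0, ERR=11315315/262144
Target (1,3): original=132, with diffused error = 11315315/262144

Answer: 11315315/262144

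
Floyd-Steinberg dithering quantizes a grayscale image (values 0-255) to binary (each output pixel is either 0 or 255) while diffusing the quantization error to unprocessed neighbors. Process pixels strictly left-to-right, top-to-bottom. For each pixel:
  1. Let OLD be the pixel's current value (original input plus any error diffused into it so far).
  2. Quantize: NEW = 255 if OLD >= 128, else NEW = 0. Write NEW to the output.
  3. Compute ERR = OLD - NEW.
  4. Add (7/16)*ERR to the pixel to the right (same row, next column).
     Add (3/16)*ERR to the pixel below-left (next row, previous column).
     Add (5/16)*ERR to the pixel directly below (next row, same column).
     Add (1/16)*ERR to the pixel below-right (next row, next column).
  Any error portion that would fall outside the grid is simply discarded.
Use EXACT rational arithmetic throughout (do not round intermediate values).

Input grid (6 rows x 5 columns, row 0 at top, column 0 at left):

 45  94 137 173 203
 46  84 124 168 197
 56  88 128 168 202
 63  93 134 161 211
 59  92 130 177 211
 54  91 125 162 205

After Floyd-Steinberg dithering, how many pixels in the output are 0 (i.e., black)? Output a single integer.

(0,0): OLD=45 → NEW=0, ERR=45
(0,1): OLD=1819/16 → NEW=0, ERR=1819/16
(0,2): OLD=47805/256 → NEW=255, ERR=-17475/256
(0,3): OLD=586283/4096 → NEW=255, ERR=-458197/4096
(0,4): OLD=10096429/65536 → NEW=255, ERR=-6615251/65536
(1,0): OLD=20833/256 → NEW=0, ERR=20833/256
(1,1): OLD=297255/2048 → NEW=255, ERR=-224985/2048
(1,2): OLD=2669747/65536 → NEW=0, ERR=2669747/65536
(1,3): OLD=33468471/262144 → NEW=0, ERR=33468471/262144
(1,4): OLD=898927557/4194304 → NEW=255, ERR=-170619963/4194304
(2,0): OLD=1993373/32768 → NEW=0, ERR=1993373/32768
(2,1): OLD=97526799/1048576 → NEW=0, ERR=97526799/1048576
(2,2): OLD=3330180333/16777216 → NEW=255, ERR=-948009747/16777216
(2,3): OLD=47807014775/268435456 → NEW=255, ERR=-20644026505/268435456
(2,4): OLD=702748534401/4294967296 → NEW=255, ERR=-392468126079/4294967296
(3,0): OLD=1668484685/16777216 → NEW=0, ERR=1668484685/16777216
(3,1): OLD=21311305929/134217728 → NEW=255, ERR=-12914214711/134217728
(3,2): OLD=281920612979/4294967296 → NEW=0, ERR=281920612979/4294967296
(3,3): OLD=1245707881435/8589934592 → NEW=255, ERR=-944725439525/8589934592
(3,4): OLD=17801250996967/137438953472 → NEW=255, ERR=-17245682138393/137438953472
(4,0): OLD=154698278499/2147483648 → NEW=0, ERR=154698278499/2147483648
(4,1): OLD=7694587323235/68719476736 → NEW=0, ERR=7694587323235/68719476736
(4,2): OLD=190066783431213/1099511627776 → NEW=255, ERR=-90308681651667/1099511627776
(4,3): OLD=1535307182605155/17592186044416 → NEW=0, ERR=1535307182605155/17592186044416
(4,4): OLD=57166336095465781/281474976710656 → NEW=255, ERR=-14609782965751499/281474976710656
(5,0): OLD=107209114429449/1099511627776 → NEW=0, ERR=107209114429449/1099511627776
(5,1): OLD=1387599595271643/8796093022208 → NEW=255, ERR=-855404125391397/8796093022208
(5,2): OLD=22559755703782707/281474976710656 → NEW=0, ERR=22559755703782707/281474976710656
(5,3): OLD=235844408192207613/1125899906842624 → NEW=255, ERR=-51260068052661507/1125899906842624
(5,4): OLD=3140195218446876111/18014398509481984 → NEW=255, ERR=-1453476401471029809/18014398509481984
Output grid:
  Row 0: ..###  (2 black, running=2)
  Row 1: .#..#  (3 black, running=5)
  Row 2: ..###  (2 black, running=7)
  Row 3: .#.##  (2 black, running=9)
  Row 4: ..#.#  (3 black, running=12)
  Row 5: .#.##  (2 black, running=14)

Answer: 14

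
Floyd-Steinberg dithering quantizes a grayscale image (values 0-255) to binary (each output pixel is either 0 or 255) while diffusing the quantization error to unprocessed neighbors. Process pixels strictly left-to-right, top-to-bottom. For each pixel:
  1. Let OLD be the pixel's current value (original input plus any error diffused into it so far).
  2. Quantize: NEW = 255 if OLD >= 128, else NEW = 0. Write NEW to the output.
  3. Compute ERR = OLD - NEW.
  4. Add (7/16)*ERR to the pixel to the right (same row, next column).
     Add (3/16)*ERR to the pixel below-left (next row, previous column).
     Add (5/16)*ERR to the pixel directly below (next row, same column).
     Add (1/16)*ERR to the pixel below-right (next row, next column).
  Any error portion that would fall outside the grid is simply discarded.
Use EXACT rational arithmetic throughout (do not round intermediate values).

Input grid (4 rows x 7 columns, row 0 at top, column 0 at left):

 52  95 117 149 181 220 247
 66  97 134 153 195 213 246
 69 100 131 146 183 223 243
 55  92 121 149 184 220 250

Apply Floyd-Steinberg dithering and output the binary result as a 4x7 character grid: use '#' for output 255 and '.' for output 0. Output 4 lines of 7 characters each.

(0,0): OLD=52 → NEW=0, ERR=52
(0,1): OLD=471/4 → NEW=0, ERR=471/4
(0,2): OLD=10785/64 → NEW=255, ERR=-5535/64
(0,3): OLD=113831/1024 → NEW=0, ERR=113831/1024
(0,4): OLD=3762321/16384 → NEW=255, ERR=-415599/16384
(0,5): OLD=54762487/262144 → NEW=255, ERR=-12084233/262144
(0,6): OLD=951403457/4194304 → NEW=255, ERR=-118144063/4194304
(1,0): OLD=6677/64 → NEW=0, ERR=6677/64
(1,1): OLD=85235/512 → NEW=255, ERR=-45325/512
(1,2): OLD=1580175/16384 → NEW=0, ERR=1580175/16384
(1,3): OLD=14402995/65536 → NEW=255, ERR=-2308685/65536
(1,4): OLD=712886217/4194304 → NEW=255, ERR=-356661303/4194304
(1,5): OLD=5184997369/33554432 → NEW=255, ERR=-3371382791/33554432
(1,6): OLD=102198020471/536870912 → NEW=255, ERR=-34704062089/536870912
(2,0): OLD=696353/8192 → NEW=0, ERR=696353/8192
(2,1): OLD=35161179/262144 → NEW=255, ERR=-31685541/262144
(2,2): OLD=403158417/4194304 → NEW=0, ERR=403158417/4194304
(2,3): OLD=5607882377/33554432 → NEW=255, ERR=-2948497783/33554432
(2,4): OLD=26022622601/268435456 → NEW=0, ERR=26022622601/268435456
(2,5): OLD=1860396674099/8589934592 → NEW=255, ERR=-330036646861/8589934592
(2,6): OLD=27448010204053/137438953472 → NEW=255, ERR=-7598922931307/137438953472
(3,0): OLD=247046577/4194304 → NEW=0, ERR=247046577/4194304
(3,1): OLD=3467253117/33554432 → NEW=0, ERR=3467253117/33554432
(3,2): OLD=46228623127/268435456 → NEW=255, ERR=-22222418153/268435456
(3,3): OLD=117580823801/1073741824 → NEW=0, ERR=117580823801/1073741824
(3,4): OLD=34291987814833/137438953472 → NEW=255, ERR=-754945320527/137438953472
(3,5): OLD=221312190603331/1099511627776 → NEW=255, ERR=-59063274479549/1099511627776
(3,6): OLD=3638401981696669/17592186044416 → NEW=255, ERR=-847605459629411/17592186044416
Row 0: ..#.###
Row 1: .#.####
Row 2: .#.#.##
Row 3: ..#.###

Answer: ..#.###
.#.####
.#.#.##
..#.###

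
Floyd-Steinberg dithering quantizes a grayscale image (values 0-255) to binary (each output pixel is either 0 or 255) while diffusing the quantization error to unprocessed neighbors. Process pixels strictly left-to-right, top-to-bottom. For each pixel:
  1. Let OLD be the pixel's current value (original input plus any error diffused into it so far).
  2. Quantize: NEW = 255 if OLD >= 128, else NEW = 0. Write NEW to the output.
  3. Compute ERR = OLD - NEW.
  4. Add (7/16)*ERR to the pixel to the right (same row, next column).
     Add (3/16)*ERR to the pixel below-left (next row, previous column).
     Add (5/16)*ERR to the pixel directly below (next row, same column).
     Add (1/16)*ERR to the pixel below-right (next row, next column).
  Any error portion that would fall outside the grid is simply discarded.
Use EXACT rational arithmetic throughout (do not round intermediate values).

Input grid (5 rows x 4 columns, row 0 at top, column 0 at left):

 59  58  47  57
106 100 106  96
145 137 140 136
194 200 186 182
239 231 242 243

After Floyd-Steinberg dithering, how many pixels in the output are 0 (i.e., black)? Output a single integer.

Answer: 8

Derivation:
(0,0): OLD=59 → NEW=0, ERR=59
(0,1): OLD=1341/16 → NEW=0, ERR=1341/16
(0,2): OLD=21419/256 → NEW=0, ERR=21419/256
(0,3): OLD=383405/4096 → NEW=0, ERR=383405/4096
(1,0): OLD=35879/256 → NEW=255, ERR=-29401/256
(1,1): OLD=195217/2048 → NEW=0, ERR=195217/2048
(1,2): OLD=12886885/65536 → NEW=255, ERR=-3824795/65536
(1,3): OLD=110045395/1048576 → NEW=0, ERR=110045395/1048576
(2,0): OLD=4160971/32768 → NEW=0, ERR=4160971/32768
(2,1): OLD=214142185/1048576 → NEW=255, ERR=-53244695/1048576
(2,2): OLD=262525133/2097152 → NEW=0, ERR=262525133/2097152
(2,3): OLD=7379139193/33554432 → NEW=255, ERR=-1177240967/33554432
(3,0): OLD=3760801179/16777216 → NEW=255, ERR=-517388901/16777216
(3,1): OLD=54236813637/268435456 → NEW=255, ERR=-14214227643/268435456
(3,2): OLD=825495983547/4294967296 → NEW=255, ERR=-269720676933/4294967296
(3,3): OLD=10403117280925/68719476736 → NEW=255, ERR=-7120349286755/68719476736
(4,0): OLD=942463388735/4294967296 → NEW=255, ERR=-152753271745/4294967296
(4,1): OLD=6363087211453/34359738368 → NEW=255, ERR=-2398646072387/34359738368
(4,2): OLD=185923224616861/1099511627776 → NEW=255, ERR=-94452240466019/1099511627776
(4,3): OLD=2975059089295707/17592186044416 → NEW=255, ERR=-1510948352030373/17592186044416
Output grid:
  Row 0: ....  (4 black, running=4)
  Row 1: #.#.  (2 black, running=6)
  Row 2: .#.#  (2 black, running=8)
  Row 3: ####  (0 black, running=8)
  Row 4: ####  (0 black, running=8)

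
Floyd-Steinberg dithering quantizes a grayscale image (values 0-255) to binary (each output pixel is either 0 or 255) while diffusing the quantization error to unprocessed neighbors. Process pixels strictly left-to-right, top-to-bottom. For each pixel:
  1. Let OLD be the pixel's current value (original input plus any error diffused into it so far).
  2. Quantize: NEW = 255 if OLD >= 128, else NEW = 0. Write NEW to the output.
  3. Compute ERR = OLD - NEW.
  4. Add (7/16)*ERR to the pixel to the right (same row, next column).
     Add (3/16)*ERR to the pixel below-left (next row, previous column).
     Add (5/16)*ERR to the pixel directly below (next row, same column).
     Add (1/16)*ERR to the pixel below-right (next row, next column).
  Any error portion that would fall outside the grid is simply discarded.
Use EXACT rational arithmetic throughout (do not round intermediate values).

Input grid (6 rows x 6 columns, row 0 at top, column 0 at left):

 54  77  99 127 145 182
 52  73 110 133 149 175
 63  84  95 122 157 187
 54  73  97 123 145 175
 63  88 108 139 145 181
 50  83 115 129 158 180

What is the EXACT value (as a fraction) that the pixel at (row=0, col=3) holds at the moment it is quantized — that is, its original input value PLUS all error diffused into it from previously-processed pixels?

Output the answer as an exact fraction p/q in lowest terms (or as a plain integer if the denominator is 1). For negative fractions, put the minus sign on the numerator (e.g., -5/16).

(0,0): OLD=54 → NEW=0, ERR=54
(0,1): OLD=805/8 → NEW=0, ERR=805/8
(0,2): OLD=18307/128 → NEW=255, ERR=-14333/128
(0,3): OLD=159765/2048 → NEW=0, ERR=159765/2048
Target (0,3): original=127, with diffused error = 159765/2048

Answer: 159765/2048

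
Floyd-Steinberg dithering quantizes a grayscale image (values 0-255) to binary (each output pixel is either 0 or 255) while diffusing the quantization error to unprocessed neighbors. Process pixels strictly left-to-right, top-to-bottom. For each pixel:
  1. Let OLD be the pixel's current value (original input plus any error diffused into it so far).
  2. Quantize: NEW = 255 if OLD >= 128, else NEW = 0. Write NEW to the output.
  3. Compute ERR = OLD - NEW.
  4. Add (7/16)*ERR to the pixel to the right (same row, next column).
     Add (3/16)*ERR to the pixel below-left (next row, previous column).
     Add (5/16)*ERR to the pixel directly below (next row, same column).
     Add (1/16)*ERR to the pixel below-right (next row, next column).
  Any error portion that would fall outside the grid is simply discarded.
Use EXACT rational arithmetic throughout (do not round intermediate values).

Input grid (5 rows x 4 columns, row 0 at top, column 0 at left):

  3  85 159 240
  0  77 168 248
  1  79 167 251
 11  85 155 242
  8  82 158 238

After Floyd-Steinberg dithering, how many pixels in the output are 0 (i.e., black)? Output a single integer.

(0,0): OLD=3 → NEW=0, ERR=3
(0,1): OLD=1381/16 → NEW=0, ERR=1381/16
(0,2): OLD=50371/256 → NEW=255, ERR=-14909/256
(0,3): OLD=878677/4096 → NEW=255, ERR=-165803/4096
(1,0): OLD=4383/256 → NEW=0, ERR=4383/256
(1,1): OLD=206297/2048 → NEW=0, ERR=206297/2048
(1,2): OLD=12561613/65536 → NEW=255, ERR=-4150067/65536
(1,3): OLD=213915435/1048576 → NEW=255, ERR=-53471445/1048576
(2,0): OLD=826979/32768 → NEW=0, ERR=826979/32768
(2,1): OLD=116094577/1048576 → NEW=0, ERR=116094577/1048576
(2,2): OLD=403457685/2097152 → NEW=255, ERR=-131316075/2097152
(2,3): OLD=6835433313/33554432 → NEW=255, ERR=-1720946847/33554432
(3,0): OLD=665149747/16777216 → NEW=0, ERR=665149747/16777216
(3,1): OLD=34032455597/268435456 → NEW=0, ERR=34032455597/268435456
(3,2): OLD=808322319443/4294967296 → NEW=255, ERR=-286894341037/4294967296
(3,3): OLD=13251511679173/68719476736 → NEW=255, ERR=-4271954888507/68719476736
(4,0): OLD=189669084919/4294967296 → NEW=0, ERR=189669084919/4294967296
(4,1): OLD=4497436223333/34359738368 → NEW=255, ERR=-4264297060507/34359738368
(4,2): OLD=86967575025861/1099511627776 → NEW=0, ERR=86967575025861/1099511627776
(4,3): OLD=4380511961366003/17592186044416 → NEW=255, ERR=-105495479960077/17592186044416
Output grid:
  Row 0: ..##  (2 black, running=2)
  Row 1: ..##  (2 black, running=4)
  Row 2: ..##  (2 black, running=6)
  Row 3: ..##  (2 black, running=8)
  Row 4: .#.#  (2 black, running=10)

Answer: 10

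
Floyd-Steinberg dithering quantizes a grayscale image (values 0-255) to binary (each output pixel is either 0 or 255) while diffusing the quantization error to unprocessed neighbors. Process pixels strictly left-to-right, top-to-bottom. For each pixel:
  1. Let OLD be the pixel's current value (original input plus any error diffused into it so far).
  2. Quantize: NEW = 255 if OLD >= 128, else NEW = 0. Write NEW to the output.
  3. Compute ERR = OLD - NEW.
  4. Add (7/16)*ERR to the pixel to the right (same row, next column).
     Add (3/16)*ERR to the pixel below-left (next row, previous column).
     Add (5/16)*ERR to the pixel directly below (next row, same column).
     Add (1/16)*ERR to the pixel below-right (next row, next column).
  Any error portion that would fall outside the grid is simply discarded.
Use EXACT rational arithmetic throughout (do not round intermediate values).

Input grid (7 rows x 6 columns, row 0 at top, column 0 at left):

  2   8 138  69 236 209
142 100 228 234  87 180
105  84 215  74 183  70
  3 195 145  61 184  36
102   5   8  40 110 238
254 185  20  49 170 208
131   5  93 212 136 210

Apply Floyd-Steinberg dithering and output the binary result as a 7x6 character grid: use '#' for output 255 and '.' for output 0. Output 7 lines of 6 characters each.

(0,0): OLD=2 → NEW=0, ERR=2
(0,1): OLD=71/8 → NEW=0, ERR=71/8
(0,2): OLD=18161/128 → NEW=255, ERR=-14479/128
(0,3): OLD=39959/2048 → NEW=0, ERR=39959/2048
(0,4): OLD=8012961/32768 → NEW=255, ERR=-342879/32768
(0,5): OLD=107176039/524288 → NEW=255, ERR=-26517401/524288
(1,0): OLD=18469/128 → NEW=255, ERR=-14171/128
(1,1): OLD=34051/1024 → NEW=0, ERR=34051/1024
(1,2): OLD=6927551/32768 → NEW=255, ERR=-1428289/32768
(1,3): OLD=27786707/131072 → NEW=255, ERR=-5636653/131072
(1,4): OLD=475229593/8388608 → NEW=0, ERR=475229593/8388608
(1,5): OLD=25276629087/134217728 → NEW=255, ERR=-8948891553/134217728
(2,0): OLD=1255633/16384 → NEW=0, ERR=1255633/16384
(2,1): OLD=59154571/524288 → NEW=0, ERR=59154571/524288
(2,2): OLD=2053163873/8388608 → NEW=255, ERR=-85931167/8388608
(2,3): OLD=4293455769/67108864 → NEW=0, ERR=4293455769/67108864
(2,4): OLD=458497648459/2147483648 → NEW=255, ERR=-89110681781/2147483648
(2,5): OLD=1187154364861/34359738368 → NEW=0, ERR=1187154364861/34359738368
(3,0): OLD=403530817/8388608 → NEW=0, ERR=403530817/8388608
(3,1): OLD=17057314477/67108864 → NEW=255, ERR=-55445843/67108864
(3,2): OLD=86159674647/536870912 → NEW=255, ERR=-50742407913/536870912
(3,3): OLD=1072779117829/34359738368 → NEW=0, ERR=1072779117829/34359738368
(3,4): OLD=53647690743013/274877906944 → NEW=255, ERR=-16446175527707/274877906944
(3,5): OLD=79286453032267/4398046511104 → NEW=0, ERR=79286453032267/4398046511104
(4,0): OLD=125496561199/1073741824 → NEW=0, ERR=125496561199/1073741824
(4,1): OLD=707137103971/17179869184 → NEW=0, ERR=707137103971/17179869184
(4,2): OLD=1250344516409/549755813888 → NEW=0, ERR=1250344516409/549755813888
(4,3): OLD=295781183060349/8796093022208 → NEW=0, ERR=295781183060349/8796093022208
(4,4): OLD=15670554088433229/140737488355328 → NEW=0, ERR=15670554088433229/140737488355328
(4,5): OLD=649887624891098363/2251799813685248 → NEW=255, ERR=75678672401360123/2251799813685248
(5,0): OLD=81980124571609/274877906944 → NEW=255, ERR=11886258300889/274877906944
(5,1): OLD=1974832034839401/8796093022208 → NEW=255, ERR=-268171685823639/8796093022208
(5,2): OLD=1143486637034003/70368744177664 → NEW=0, ERR=1143486637034003/70368744177664
(5,3): OLD=197341248895381505/2251799813685248 → NEW=0, ERR=197341248895381505/2251799813685248
(5,4): OLD=1132835570329216641/4503599627370496 → NEW=255, ERR=-15582334650259839/4503599627370496
(5,5): OLD=16137147672180656373/72057594037927936 → NEW=255, ERR=-2237538807490967307/72057594037927936
(6,0): OLD=19533897245219291/140737488355328 → NEW=255, ERR=-16354162285389349/140737488355328
(6,1): OLD=-111727187722931137/2251799813685248 → NEW=0, ERR=-111727187722931137/2251799813685248
(6,2): OLD=818729366435966119/9007199254740992 → NEW=0, ERR=818729366435966119/9007199254740992
(6,3): OLD=40283222696679631147/144115188075855872 → NEW=255, ERR=3533849737336383787/144115188075855872
(6,4): OLD=335043030954734102219/2305843009213693952 → NEW=255, ERR=-252946936394757855541/2305843009213693952
(6,5): OLD=5611019591655218883245/36893488147419103232 → NEW=255, ERR=-3796819885936652440915/36893488147419103232
Row 0: ..#.##
Row 1: #.##.#
Row 2: ..#.#.
Row 3: .##.#.
Row 4: .....#
Row 5: ##..##
Row 6: #..###

Answer: ..#.##
#.##.#
..#.#.
.##.#.
.....#
##..##
#..###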